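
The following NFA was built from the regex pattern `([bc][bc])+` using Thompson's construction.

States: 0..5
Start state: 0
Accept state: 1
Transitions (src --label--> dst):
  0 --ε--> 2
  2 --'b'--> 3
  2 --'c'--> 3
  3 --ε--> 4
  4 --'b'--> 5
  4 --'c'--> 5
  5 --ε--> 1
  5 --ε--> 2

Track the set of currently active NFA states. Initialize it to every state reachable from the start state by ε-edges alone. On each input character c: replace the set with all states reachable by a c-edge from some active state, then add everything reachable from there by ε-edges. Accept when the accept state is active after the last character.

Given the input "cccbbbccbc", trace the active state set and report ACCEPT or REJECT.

Answer: ACCEPT

Derivation:
S₀ = ε-closure({0}) = {0,2}
'c' @ 1: {3,4}
'c' @ 2: {1,2,5}  ✓accept
'c' @ 3: {3,4}
'b' @ 4: {1,2,5}  ✓accept
'b' @ 5: {3,4}
'b' @ 6: {1,2,5}  ✓accept
'c' @ 7: {3,4}
'c' @ 8: {1,2,5}  ✓accept
'b' @ 9: {3,4}
'c' @ 10: {1,2,5}  ✓accept
final: {1,2,5}; accept 1 in set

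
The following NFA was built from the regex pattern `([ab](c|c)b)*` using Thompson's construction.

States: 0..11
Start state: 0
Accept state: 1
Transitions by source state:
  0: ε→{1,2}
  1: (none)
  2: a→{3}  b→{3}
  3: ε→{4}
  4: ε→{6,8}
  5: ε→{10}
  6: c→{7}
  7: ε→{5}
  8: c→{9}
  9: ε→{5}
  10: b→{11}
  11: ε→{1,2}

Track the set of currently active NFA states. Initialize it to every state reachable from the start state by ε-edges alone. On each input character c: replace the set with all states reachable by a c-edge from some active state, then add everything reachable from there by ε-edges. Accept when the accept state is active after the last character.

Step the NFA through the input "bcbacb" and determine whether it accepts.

start: ε-closure({0}) = {0,1,2}
'b' @ 1: {3,4,6,8}
'c' @ 2: {5,7,9,10}
'b' @ 3: {1,2,11}  (accept∈set)
'a' @ 4: {3,4,6,8}
'c' @ 5: {5,7,9,10}
'b' @ 6: {1,2,11}  (accept∈set)
after full input: {1,2,11}  (accept=1 in)

Answer: ACCEPT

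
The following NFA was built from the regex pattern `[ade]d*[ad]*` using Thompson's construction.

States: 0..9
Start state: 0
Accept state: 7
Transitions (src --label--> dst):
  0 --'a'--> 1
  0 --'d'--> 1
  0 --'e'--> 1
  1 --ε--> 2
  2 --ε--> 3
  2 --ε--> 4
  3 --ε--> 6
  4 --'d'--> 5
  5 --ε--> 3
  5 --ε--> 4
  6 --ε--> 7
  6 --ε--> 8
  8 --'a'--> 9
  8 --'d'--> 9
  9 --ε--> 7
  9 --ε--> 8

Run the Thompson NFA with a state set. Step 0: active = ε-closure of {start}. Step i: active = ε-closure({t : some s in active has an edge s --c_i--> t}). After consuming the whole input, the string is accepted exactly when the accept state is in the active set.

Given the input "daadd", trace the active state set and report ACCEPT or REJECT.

start: ε-closure({0}) = {0}
'd' @ 1: {1,2,3,4,6,7,8}  (accept∈set)
'a' @ 2: {7,8,9}  (accept∈set)
'a' @ 3: {7,8,9}  (accept∈set)
'd' @ 4: {7,8,9}  (accept∈set)
'd' @ 5: {7,8,9}  (accept∈set)
final: {7,8,9}; accept 7 in set

Answer: ACCEPT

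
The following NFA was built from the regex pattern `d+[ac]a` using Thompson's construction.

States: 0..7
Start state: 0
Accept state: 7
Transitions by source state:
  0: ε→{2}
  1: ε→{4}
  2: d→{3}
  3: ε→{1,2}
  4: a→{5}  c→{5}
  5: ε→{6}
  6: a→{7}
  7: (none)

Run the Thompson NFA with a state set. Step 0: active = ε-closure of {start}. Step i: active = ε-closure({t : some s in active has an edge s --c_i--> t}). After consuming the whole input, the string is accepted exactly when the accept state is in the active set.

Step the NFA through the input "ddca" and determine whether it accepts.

start: ε-closure({0}) = {0,2}
'd' @ 1: {1,2,3,4}
'd' @ 2: {1,2,3,4}
'c' @ 3: {5,6}
'a' @ 4: {7}  [accepting]
final: {7}; accept 7 in set

Answer: ACCEPT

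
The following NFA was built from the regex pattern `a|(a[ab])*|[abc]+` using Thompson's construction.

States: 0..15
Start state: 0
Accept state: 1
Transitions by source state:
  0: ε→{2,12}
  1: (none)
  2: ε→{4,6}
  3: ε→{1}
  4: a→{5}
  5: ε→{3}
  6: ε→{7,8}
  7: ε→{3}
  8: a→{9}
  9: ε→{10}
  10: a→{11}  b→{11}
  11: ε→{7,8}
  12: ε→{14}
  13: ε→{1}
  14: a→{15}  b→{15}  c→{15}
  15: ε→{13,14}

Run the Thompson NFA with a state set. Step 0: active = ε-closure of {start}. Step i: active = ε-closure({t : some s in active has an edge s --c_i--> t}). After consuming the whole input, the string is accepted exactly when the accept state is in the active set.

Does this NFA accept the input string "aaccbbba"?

Answer: ACCEPT

Steps:
S₀ = ε-closure({0}) = {0,1,2,3,4,6,7,8,12,14}
'a' @ 1: {1,3,5,9,10,13,14,15}  (accept∈set)
'a' @ 2: {1,3,7,8,11,13,14,15}  (accept∈set)
'c' @ 3: {1,13,14,15}  (accept∈set)
'c' @ 4: {1,13,14,15}  (accept∈set)
'b' @ 5: {1,13,14,15}  (accept∈set)
'b' @ 6: {1,13,14,15}  (accept∈set)
'b' @ 7: {1,13,14,15}  (accept∈set)
'a' @ 8: {1,13,14,15}  (accept∈set)
final: {1,13,14,15}; accept 1 in set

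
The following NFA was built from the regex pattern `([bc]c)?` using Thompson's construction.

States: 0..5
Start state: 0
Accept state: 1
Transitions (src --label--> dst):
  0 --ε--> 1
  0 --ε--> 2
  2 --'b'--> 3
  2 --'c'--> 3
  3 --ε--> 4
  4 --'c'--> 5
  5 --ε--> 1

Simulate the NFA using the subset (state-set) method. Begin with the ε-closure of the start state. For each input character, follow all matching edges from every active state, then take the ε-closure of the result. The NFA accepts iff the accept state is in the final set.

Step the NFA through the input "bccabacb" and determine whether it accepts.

start: ε-closure({0}) = {0,1,2}
'b' @ 1: {3,4}
'c' @ 2: {1,5}  ✓accept
'c' @ 3: {}  — dead — no transitions
rest 'abacb' ignored (set empty)
after full input: {}  (accept=1 not in)

Answer: REJECT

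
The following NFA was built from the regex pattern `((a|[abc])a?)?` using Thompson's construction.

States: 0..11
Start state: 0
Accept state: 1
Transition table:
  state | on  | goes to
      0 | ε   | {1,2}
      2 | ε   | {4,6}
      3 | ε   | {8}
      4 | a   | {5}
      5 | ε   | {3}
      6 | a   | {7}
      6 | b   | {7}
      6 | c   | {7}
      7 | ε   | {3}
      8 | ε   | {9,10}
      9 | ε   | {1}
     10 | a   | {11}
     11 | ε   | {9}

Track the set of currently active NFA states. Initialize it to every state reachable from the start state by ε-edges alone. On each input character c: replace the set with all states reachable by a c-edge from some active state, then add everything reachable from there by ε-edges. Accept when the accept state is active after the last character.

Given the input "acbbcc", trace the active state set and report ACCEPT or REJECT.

Answer: REJECT

Steps:
S₀ = ε-closure({0}) = {0,1,2,4,6}
'a' @ 1: {1,3,5,7,8,9,10}  [accepting]
'c' @ 2: {}  — state set empty
rest 'bbcc' ignored (set empty)
after full input: {}  (accept=1 not in)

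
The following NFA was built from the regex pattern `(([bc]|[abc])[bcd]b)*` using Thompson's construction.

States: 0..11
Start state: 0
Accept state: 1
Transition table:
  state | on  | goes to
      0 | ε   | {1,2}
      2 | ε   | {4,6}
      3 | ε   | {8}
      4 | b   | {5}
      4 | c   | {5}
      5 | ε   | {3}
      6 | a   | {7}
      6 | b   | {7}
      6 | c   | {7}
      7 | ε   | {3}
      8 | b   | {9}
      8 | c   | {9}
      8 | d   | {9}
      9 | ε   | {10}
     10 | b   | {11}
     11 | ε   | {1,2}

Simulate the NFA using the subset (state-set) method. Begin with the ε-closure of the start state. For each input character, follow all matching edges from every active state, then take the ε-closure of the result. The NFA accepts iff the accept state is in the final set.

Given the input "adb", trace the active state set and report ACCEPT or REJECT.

Answer: ACCEPT

Derivation:
initial (ε-close {0}): {0,1,2,4,6}
'a' @ 1: {3,7,8}
'd' @ 2: {9,10}
'b' @ 3: {1,2,4,6,11}  ✓accept
end set {1,2,4,6,11} — state 1 in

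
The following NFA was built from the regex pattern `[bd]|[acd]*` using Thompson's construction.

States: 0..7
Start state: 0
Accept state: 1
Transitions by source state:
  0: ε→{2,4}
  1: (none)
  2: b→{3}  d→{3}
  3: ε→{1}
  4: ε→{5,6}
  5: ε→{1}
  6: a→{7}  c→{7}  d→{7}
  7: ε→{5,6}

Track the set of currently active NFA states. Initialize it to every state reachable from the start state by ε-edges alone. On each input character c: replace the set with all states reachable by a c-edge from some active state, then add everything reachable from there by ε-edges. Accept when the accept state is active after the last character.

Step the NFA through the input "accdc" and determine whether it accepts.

initial (ε-close {0}): {0,1,2,4,5,6}
'a' @ 1: {1,5,6,7}  [accepting]
'c' @ 2: {1,5,6,7}  [accepting]
'c' @ 3: {1,5,6,7}  [accepting]
'd' @ 4: {1,5,6,7}  [accepting]
'c' @ 5: {1,5,6,7}  [accepting]
end set {1,5,6,7} — state 1 in

Answer: ACCEPT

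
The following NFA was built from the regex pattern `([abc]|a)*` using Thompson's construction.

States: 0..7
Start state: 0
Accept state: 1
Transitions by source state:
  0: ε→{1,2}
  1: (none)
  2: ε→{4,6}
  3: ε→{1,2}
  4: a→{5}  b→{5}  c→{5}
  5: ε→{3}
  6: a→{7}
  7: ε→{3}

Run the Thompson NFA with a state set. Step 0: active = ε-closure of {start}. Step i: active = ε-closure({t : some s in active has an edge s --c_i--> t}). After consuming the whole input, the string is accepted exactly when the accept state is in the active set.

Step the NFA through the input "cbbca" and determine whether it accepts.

Answer: ACCEPT

Steps:
S₀ = ε-closure({0}) = {0,1,2,4,6}
'c' @ 1: {1,2,3,4,5,6}  (accept∈set)
'b' @ 2: {1,2,3,4,5,6}  (accept∈set)
'b' @ 3: {1,2,3,4,5,6}  (accept∈set)
'c' @ 4: {1,2,3,4,5,6}  (accept∈set)
'a' @ 5: {1,2,3,4,5,6,7}  (accept∈set)
after full input: {1,2,3,4,5,6,7}  (accept=1 in)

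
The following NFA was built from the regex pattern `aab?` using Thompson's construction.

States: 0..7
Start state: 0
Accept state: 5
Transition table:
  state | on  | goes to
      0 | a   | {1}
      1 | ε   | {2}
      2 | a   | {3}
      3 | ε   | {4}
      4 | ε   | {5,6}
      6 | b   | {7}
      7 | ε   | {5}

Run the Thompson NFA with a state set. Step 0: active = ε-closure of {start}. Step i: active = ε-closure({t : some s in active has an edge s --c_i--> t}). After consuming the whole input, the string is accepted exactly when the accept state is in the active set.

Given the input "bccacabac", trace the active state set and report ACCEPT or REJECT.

start: ε-closure({0}) = {0}
'b' @ 1: {}  — dead — no transitions
rest 'ccacabac' ignored (set empty)
end set {} — state 5 not in

Answer: REJECT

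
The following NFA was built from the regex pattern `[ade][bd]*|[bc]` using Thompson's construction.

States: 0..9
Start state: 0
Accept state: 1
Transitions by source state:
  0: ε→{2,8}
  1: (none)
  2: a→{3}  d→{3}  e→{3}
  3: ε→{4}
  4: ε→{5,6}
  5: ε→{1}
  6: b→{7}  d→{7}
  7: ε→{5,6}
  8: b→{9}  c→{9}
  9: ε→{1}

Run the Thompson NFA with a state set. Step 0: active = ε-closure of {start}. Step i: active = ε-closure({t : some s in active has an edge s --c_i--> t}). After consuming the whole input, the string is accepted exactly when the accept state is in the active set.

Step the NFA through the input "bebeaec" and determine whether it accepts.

initial (ε-close {0}): {0,2,8}
'b' @ 1: {1,9}  ✓accept
'e' @ 2: {}  — state set empty
rest 'beaec' ignored (set empty)
final: {}; accept 1 not in set

Answer: REJECT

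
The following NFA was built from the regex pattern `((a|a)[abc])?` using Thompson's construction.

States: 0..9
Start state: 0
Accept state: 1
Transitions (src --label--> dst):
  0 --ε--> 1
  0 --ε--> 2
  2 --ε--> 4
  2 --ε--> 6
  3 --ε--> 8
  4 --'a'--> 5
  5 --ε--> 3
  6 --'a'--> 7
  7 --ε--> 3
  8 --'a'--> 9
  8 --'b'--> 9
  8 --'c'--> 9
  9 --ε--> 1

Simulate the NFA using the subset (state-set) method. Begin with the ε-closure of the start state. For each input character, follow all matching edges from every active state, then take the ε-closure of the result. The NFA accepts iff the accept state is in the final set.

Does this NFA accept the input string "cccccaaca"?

Answer: REJECT

Trace:
start: ε-closure({0}) = {0,1,2,4,6}
'c' @ 1: {}  — state set empty
rest 'ccccaaca' ignored (set empty)
end set {} — state 1 not in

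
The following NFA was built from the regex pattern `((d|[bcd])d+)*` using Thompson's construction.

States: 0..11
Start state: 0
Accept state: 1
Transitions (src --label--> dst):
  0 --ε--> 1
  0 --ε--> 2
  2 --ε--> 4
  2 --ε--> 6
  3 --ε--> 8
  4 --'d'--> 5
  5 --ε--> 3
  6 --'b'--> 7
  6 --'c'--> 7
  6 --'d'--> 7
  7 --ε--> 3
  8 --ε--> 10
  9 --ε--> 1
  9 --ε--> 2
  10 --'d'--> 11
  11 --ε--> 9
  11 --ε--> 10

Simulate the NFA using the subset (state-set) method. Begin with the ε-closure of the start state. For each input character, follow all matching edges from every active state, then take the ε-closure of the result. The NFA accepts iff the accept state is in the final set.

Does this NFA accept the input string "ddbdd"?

Answer: ACCEPT

Trace:
initial (ε-close {0}): {0,1,2,4,6}
'd' @ 1: {3,5,7,8,10}
'd' @ 2: {1,2,4,6,9,10,11}  [accepting]
'b' @ 3: {3,7,8,10}
'd' @ 4: {1,2,4,6,9,10,11}  [accepting]
'd' @ 5: {1,2,3,4,5,6,7,8,9,10,11}  [accepting]
final: {1,2,3,4,5,6,7,8,9,10,11}; accept 1 in set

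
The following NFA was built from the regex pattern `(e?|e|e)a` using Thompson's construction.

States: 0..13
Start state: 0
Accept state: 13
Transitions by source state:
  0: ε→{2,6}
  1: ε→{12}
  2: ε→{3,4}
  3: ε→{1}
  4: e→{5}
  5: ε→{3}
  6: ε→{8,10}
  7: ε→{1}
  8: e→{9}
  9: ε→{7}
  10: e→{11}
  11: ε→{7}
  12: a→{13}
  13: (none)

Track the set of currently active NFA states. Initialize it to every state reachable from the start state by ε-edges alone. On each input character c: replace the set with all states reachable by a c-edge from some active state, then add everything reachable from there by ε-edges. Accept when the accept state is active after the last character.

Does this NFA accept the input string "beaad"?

Answer: REJECT

Derivation:
S₀ = ε-closure({0}) = {0,1,2,3,4,6,8,10,12}
'b' @ 1: {}  — dead — no transitions
rest 'eaad' ignored (set empty)
end set {} — state 13 not in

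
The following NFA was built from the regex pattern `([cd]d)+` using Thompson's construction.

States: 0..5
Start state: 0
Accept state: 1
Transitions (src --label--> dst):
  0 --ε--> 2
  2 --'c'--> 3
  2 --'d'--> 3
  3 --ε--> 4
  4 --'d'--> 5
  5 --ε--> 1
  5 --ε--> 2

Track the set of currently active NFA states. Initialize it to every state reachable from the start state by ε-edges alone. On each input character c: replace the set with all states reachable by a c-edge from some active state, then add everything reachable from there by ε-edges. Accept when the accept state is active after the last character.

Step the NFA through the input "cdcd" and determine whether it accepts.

initial (ε-close {0}): {0,2}
'c' @ 1: {3,4}
'd' @ 2: {1,2,5}  ✓accept
'c' @ 3: {3,4}
'd' @ 4: {1,2,5}  ✓accept
final: {1,2,5}; accept 1 in set

Answer: ACCEPT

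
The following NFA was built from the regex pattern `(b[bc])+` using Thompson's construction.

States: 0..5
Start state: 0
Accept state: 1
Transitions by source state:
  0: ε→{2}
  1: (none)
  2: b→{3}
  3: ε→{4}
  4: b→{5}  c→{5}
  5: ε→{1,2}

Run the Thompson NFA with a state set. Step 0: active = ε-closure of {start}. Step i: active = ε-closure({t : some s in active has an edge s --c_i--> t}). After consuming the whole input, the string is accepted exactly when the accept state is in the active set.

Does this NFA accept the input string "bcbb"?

Answer: ACCEPT

Derivation:
S₀ = ε-closure({0}) = {0,2}
'b' @ 1: {3,4}
'c' @ 2: {1,2,5}  (accept∈set)
'b' @ 3: {3,4}
'b' @ 4: {1,2,5}  (accept∈set)
after full input: {1,2,5}  (accept=1 in)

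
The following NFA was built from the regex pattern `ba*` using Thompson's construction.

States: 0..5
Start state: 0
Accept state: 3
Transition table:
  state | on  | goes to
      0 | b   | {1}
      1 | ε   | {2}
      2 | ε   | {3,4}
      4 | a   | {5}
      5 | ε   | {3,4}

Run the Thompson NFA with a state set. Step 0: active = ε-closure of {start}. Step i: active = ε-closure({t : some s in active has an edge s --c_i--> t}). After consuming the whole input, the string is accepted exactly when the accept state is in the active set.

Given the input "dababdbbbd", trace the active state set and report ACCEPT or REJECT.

Answer: REJECT

Trace:
S₀ = ε-closure({0}) = {0}
'd' @ 1: {}  — no active states
rest 'ababdbbbd' ignored (set empty)
end set {} — state 3 not in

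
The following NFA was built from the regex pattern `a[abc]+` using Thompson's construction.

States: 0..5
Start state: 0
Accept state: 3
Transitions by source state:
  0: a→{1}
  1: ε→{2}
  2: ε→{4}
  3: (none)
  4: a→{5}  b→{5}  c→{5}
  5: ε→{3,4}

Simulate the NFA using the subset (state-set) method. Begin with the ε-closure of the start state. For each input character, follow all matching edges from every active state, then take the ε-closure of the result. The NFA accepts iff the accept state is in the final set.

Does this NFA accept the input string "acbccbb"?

Answer: ACCEPT

Trace:
S₀ = ε-closure({0}) = {0}
'a' @ 1: {1,2,4}
'c' @ 2: {3,4,5}  [accepting]
'b' @ 3: {3,4,5}  [accepting]
'c' @ 4: {3,4,5}  [accepting]
'c' @ 5: {3,4,5}  [accepting]
'b' @ 6: {3,4,5}  [accepting]
'b' @ 7: {3,4,5}  [accepting]
end set {3,4,5} — state 3 in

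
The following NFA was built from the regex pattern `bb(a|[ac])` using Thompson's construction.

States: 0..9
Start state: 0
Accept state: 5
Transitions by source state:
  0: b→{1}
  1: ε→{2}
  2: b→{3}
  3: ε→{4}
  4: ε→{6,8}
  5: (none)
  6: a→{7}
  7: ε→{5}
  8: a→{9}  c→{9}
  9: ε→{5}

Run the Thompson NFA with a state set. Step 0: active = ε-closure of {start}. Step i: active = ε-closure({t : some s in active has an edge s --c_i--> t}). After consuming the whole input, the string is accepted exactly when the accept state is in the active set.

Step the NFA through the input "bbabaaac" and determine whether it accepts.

Answer: REJECT

Steps:
S₀ = ε-closure({0}) = {0}
'b' @ 1: {1,2}
'b' @ 2: {3,4,6,8}
'a' @ 3: {5,7,9}  (accept∈set)
'b' @ 4: {}  — dead — no transitions
rest 'aaac' ignored (set empty)
after full input: {}  (accept=5 not in)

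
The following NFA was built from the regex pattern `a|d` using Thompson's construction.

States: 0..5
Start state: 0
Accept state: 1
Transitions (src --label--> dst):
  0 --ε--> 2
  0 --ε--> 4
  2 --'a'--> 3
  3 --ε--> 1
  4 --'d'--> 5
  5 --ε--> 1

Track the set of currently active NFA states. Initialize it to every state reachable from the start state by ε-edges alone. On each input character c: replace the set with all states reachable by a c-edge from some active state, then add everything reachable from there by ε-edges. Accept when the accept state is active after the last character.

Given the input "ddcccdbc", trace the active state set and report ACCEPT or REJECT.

S₀ = ε-closure({0}) = {0,2,4}
'd' @ 1: {1,5}  (accept∈set)
'd' @ 2: {}  — dead — no transitions
rest 'cccdbc' ignored (set empty)
end set {} — state 1 not in

Answer: REJECT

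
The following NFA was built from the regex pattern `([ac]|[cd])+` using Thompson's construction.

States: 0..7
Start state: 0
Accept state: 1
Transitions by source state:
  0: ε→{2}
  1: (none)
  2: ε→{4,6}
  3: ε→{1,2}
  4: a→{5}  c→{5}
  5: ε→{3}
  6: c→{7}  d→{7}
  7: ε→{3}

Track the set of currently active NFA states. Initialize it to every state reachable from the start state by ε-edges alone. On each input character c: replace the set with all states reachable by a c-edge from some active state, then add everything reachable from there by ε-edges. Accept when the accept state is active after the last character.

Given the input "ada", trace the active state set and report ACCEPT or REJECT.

start: ε-closure({0}) = {0,2,4,6}
'a' @ 1: {1,2,3,4,5,6}  (accept∈set)
'd' @ 2: {1,2,3,4,6,7}  (accept∈set)
'a' @ 3: {1,2,3,4,5,6}  (accept∈set)
after full input: {1,2,3,4,5,6}  (accept=1 in)

Answer: ACCEPT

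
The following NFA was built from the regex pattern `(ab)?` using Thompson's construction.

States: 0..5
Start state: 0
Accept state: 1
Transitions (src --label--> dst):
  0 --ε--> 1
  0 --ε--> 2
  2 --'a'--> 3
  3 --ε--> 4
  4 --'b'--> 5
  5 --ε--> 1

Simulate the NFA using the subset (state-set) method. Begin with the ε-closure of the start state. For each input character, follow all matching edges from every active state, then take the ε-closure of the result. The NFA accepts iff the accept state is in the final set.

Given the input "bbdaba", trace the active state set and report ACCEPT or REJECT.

initial (ε-close {0}): {0,1,2}
'b' @ 1: {}  — no active states
rest 'bdaba' ignored (set empty)
after full input: {}  (accept=1 not in)

Answer: REJECT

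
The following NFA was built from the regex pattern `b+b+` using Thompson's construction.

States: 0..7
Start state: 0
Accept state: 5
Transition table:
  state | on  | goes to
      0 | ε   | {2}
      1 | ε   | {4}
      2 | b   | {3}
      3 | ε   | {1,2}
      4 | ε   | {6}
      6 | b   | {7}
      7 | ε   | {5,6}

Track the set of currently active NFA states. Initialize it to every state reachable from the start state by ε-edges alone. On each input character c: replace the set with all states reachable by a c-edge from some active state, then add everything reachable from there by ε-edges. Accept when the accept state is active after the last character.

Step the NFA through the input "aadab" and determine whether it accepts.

Answer: REJECT

Derivation:
S₀ = ε-closure({0}) = {0,2}
'a' @ 1: {}  — dead — no transitions
rest 'adab' ignored (set empty)
final: {}; accept 5 not in set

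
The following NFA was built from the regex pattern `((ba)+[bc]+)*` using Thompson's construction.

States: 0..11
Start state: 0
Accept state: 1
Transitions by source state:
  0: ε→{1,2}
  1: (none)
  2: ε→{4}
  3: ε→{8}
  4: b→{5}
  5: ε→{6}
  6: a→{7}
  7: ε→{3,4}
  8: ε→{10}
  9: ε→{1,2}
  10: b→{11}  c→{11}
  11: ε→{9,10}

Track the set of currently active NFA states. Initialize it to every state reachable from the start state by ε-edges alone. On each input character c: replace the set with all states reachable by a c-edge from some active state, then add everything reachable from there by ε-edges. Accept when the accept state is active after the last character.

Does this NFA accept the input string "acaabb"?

Answer: REJECT

Derivation:
initial (ε-close {0}): {0,1,2,4}
'a' @ 1: {}  — no active states
rest 'caabb' ignored (set empty)
end set {} — state 1 not in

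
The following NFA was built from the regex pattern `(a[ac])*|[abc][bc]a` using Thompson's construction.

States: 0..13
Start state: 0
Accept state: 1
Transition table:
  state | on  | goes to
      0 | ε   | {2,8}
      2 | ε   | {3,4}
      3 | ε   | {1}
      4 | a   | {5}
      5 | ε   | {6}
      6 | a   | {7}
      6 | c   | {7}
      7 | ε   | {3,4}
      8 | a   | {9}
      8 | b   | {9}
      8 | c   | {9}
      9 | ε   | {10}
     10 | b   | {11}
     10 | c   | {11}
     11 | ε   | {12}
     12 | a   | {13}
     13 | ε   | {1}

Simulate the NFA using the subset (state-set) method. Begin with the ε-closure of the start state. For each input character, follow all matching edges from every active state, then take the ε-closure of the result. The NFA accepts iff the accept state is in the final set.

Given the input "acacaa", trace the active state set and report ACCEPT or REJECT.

Answer: ACCEPT

Trace:
start: ε-closure({0}) = {0,1,2,3,4,8}
'a' @ 1: {5,6,9,10}
'c' @ 2: {1,3,4,7,11,12}  (accept∈set)
'a' @ 3: {1,5,6,13}  (accept∈set)
'c' @ 4: {1,3,4,7}  (accept∈set)
'a' @ 5: {5,6}
'a' @ 6: {1,3,4,7}  (accept∈set)
final: {1,3,4,7}; accept 1 in set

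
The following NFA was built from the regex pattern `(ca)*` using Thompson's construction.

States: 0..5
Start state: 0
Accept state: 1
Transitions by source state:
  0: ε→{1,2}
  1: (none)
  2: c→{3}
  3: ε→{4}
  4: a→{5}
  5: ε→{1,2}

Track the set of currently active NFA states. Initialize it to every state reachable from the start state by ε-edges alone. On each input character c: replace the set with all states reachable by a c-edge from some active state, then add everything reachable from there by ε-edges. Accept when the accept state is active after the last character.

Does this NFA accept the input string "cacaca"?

initial (ε-close {0}): {0,1,2}
'c' @ 1: {3,4}
'a' @ 2: {1,2,5}  (accept∈set)
'c' @ 3: {3,4}
'a' @ 4: {1,2,5}  (accept∈set)
'c' @ 5: {3,4}
'a' @ 6: {1,2,5}  (accept∈set)
end set {1,2,5} — state 1 in

Answer: ACCEPT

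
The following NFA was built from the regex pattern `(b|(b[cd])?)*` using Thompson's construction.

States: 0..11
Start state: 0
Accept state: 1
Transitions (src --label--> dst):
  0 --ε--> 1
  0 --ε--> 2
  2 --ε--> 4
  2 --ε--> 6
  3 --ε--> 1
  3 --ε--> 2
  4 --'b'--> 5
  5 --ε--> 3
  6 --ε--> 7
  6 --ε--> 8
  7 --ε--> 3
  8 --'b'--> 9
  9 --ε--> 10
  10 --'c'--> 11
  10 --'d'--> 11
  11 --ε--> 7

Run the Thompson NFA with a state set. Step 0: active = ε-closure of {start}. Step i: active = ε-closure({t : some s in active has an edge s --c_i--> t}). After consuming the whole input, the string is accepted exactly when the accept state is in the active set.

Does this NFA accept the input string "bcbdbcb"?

initial (ε-close {0}): {0,1,2,3,4,6,7,8}
'b' @ 1: {1,2,3,4,5,6,7,8,9,10}  (accept∈set)
'c' @ 2: {1,2,3,4,6,7,8,11}  (accept∈set)
'b' @ 3: {1,2,3,4,5,6,7,8,9,10}  (accept∈set)
'd' @ 4: {1,2,3,4,6,7,8,11}  (accept∈set)
'b' @ 5: {1,2,3,4,5,6,7,8,9,10}  (accept∈set)
'c' @ 6: {1,2,3,4,6,7,8,11}  (accept∈set)
'b' @ 7: {1,2,3,4,5,6,7,8,9,10}  (accept∈set)
after full input: {1,2,3,4,5,6,7,8,9,10}  (accept=1 in)

Answer: ACCEPT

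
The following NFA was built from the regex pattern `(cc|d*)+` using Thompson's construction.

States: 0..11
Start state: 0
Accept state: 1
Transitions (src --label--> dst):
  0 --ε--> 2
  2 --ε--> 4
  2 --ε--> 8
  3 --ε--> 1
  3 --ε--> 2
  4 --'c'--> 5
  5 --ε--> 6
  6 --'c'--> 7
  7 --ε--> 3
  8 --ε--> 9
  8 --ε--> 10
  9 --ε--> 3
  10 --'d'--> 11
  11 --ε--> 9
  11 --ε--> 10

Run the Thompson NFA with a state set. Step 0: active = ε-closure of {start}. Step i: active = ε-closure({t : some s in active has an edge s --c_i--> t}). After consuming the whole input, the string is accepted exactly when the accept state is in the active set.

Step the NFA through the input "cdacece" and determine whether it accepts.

Answer: REJECT

Trace:
start: ε-closure({0}) = {0,1,2,3,4,8,9,10}
'c' @ 1: {5,6}
'd' @ 2: {}  — dead — no transitions
rest 'acece' ignored (set empty)
end set {} — state 1 not in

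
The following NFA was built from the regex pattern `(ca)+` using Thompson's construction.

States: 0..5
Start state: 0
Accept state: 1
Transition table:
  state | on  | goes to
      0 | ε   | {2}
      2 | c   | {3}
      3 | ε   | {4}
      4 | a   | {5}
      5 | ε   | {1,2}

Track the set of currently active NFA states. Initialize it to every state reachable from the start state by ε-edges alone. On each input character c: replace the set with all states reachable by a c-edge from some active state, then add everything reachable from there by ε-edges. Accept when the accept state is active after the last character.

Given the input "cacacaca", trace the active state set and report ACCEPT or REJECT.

Answer: ACCEPT

Trace:
initial (ε-close {0}): {0,2}
'c' @ 1: {3,4}
'a' @ 2: {1,2,5}  [accepting]
'c' @ 3: {3,4}
'a' @ 4: {1,2,5}  [accepting]
'c' @ 5: {3,4}
'a' @ 6: {1,2,5}  [accepting]
'c' @ 7: {3,4}
'a' @ 8: {1,2,5}  [accepting]
final: {1,2,5}; accept 1 in set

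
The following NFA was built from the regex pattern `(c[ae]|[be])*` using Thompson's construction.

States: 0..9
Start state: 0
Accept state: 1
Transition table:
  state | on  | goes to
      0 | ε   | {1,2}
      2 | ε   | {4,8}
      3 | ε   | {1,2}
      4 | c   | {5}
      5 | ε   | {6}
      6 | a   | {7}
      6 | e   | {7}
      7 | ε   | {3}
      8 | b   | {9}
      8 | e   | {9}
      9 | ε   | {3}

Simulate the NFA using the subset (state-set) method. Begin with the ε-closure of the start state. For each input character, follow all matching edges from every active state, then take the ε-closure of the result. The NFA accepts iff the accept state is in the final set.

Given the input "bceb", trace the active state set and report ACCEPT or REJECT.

Answer: ACCEPT

Trace:
initial (ε-close {0}): {0,1,2,4,8}
'b' @ 1: {1,2,3,4,8,9}  ✓accept
'c' @ 2: {5,6}
'e' @ 3: {1,2,3,4,7,8}  ✓accept
'b' @ 4: {1,2,3,4,8,9}  ✓accept
final: {1,2,3,4,8,9}; accept 1 in set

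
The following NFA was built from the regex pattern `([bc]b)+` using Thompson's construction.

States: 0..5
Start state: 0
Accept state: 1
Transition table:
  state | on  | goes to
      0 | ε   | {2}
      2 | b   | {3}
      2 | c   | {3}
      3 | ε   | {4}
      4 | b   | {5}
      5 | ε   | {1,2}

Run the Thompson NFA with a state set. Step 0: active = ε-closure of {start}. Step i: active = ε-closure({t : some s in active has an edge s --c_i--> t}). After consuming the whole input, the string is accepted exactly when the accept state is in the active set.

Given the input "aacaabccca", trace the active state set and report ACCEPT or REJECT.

Answer: REJECT

Trace:
initial (ε-close {0}): {0,2}
'a' @ 1: {}  — dead — no transitions
rest 'acaabccca' ignored (set empty)
after full input: {}  (accept=1 not in)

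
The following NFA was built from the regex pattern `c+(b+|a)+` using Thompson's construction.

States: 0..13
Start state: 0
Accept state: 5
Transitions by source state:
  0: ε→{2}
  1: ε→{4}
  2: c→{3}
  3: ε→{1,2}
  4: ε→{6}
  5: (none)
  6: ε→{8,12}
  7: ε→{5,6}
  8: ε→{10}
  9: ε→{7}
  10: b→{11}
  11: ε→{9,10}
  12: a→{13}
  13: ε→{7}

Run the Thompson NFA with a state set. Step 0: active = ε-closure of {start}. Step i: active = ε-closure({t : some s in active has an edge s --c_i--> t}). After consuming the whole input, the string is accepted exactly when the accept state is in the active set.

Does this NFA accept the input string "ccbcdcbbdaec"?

Answer: REJECT

Trace:
initial (ε-close {0}): {0,2}
'c' @ 1: {1,2,3,4,6,8,10,12}
'c' @ 2: {1,2,3,4,6,8,10,12}
'b' @ 3: {5,6,7,8,9,10,11,12}  [accepting]
'c' @ 4: {}  — state set empty
rest 'dcbbdaec' ignored (set empty)
final: {}; accept 5 not in set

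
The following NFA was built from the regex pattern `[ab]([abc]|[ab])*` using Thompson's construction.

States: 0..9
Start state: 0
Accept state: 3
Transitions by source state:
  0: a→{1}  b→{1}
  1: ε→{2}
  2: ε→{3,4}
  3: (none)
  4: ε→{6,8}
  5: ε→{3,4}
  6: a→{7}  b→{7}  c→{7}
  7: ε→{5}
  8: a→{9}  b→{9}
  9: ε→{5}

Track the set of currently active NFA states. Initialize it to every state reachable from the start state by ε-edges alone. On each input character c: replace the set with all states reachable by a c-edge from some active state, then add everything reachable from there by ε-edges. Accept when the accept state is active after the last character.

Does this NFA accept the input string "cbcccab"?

initial (ε-close {0}): {0}
'c' @ 1: {}  — dead — no transitions
rest 'bcccab' ignored (set empty)
end set {} — state 3 not in

Answer: REJECT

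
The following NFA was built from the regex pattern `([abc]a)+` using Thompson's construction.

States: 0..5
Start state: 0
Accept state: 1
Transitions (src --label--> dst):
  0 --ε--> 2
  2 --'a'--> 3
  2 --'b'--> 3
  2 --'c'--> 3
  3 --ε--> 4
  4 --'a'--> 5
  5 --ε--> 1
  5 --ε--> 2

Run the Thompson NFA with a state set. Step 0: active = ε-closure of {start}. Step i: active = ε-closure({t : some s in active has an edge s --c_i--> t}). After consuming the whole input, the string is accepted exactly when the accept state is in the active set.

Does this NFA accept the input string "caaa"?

start: ε-closure({0}) = {0,2}
'c' @ 1: {3,4}
'a' @ 2: {1,2,5}  ✓accept
'a' @ 3: {3,4}
'a' @ 4: {1,2,5}  ✓accept
after full input: {1,2,5}  (accept=1 in)

Answer: ACCEPT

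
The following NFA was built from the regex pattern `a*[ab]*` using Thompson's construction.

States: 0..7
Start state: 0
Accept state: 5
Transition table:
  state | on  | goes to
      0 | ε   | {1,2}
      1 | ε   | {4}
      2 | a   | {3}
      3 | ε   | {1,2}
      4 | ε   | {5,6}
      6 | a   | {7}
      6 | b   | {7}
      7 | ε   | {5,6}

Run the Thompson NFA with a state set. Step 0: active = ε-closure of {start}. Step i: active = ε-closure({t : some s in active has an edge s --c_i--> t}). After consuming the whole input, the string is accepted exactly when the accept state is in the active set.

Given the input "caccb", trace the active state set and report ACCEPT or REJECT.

Answer: REJECT

Derivation:
start: ε-closure({0}) = {0,1,2,4,5,6}
'c' @ 1: {}  — no active states
rest 'accb' ignored (set empty)
after full input: {}  (accept=5 not in)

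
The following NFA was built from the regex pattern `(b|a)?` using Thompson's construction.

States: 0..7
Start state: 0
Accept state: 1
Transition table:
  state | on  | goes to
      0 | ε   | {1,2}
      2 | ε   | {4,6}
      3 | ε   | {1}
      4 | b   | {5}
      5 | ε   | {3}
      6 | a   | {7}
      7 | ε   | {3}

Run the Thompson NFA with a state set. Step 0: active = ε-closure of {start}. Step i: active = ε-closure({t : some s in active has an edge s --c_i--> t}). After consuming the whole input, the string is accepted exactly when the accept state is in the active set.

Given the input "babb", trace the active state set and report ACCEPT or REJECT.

S₀ = ε-closure({0}) = {0,1,2,4,6}
'b' @ 1: {1,3,5}  ✓accept
'a' @ 2: {}  — no active states
rest 'bb' ignored (set empty)
end set {} — state 1 not in

Answer: REJECT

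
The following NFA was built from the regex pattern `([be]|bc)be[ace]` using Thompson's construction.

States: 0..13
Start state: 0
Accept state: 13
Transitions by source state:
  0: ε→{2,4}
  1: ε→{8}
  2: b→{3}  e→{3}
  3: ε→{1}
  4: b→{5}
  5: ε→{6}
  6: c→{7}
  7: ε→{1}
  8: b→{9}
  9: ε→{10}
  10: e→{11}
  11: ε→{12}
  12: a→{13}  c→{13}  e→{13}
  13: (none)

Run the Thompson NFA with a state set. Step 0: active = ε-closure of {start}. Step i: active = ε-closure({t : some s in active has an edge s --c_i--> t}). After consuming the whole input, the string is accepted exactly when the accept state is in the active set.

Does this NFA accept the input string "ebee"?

Answer: ACCEPT

Trace:
S₀ = ε-closure({0}) = {0,2,4}
'e' @ 1: {1,3,8}
'b' @ 2: {9,10}
'e' @ 3: {11,12}
'e' @ 4: {13}  ✓accept
final: {13}; accept 13 in set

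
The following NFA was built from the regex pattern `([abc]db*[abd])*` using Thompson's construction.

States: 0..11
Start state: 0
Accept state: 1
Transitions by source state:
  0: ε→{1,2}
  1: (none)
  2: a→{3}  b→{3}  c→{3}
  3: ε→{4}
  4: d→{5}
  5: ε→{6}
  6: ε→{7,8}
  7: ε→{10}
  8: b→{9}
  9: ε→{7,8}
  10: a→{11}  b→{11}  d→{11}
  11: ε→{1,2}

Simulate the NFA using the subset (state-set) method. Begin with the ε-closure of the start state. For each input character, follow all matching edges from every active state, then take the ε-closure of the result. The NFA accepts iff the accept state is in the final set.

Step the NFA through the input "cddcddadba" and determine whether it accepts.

S₀ = ε-closure({0}) = {0,1,2}
'c' @ 1: {3,4}
'd' @ 2: {5,6,7,8,10}
'd' @ 3: {1,2,11}  ✓accept
'c' @ 4: {3,4}
'd' @ 5: {5,6,7,8,10}
'd' @ 6: {1,2,11}  ✓accept
'a' @ 7: {3,4}
'd' @ 8: {5,6,7,8,10}
'b' @ 9: {1,2,7,8,9,10,11}  ✓accept
'a' @ 10: {1,2,3,4,11}  ✓accept
end set {1,2,3,4,11} — state 1 in

Answer: ACCEPT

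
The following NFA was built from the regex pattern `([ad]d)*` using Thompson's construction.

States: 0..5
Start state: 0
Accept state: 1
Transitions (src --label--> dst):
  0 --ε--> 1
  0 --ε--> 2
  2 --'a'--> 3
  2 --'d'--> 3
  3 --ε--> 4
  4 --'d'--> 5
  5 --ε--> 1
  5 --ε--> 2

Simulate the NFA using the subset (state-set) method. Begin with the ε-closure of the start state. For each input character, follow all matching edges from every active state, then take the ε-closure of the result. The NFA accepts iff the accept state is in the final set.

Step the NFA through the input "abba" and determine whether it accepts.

Answer: REJECT

Derivation:
S₀ = ε-closure({0}) = {0,1,2}
'a' @ 1: {3,4}
'b' @ 2: {}  — state set empty
rest 'ba' ignored (set empty)
final: {}; accept 1 not in set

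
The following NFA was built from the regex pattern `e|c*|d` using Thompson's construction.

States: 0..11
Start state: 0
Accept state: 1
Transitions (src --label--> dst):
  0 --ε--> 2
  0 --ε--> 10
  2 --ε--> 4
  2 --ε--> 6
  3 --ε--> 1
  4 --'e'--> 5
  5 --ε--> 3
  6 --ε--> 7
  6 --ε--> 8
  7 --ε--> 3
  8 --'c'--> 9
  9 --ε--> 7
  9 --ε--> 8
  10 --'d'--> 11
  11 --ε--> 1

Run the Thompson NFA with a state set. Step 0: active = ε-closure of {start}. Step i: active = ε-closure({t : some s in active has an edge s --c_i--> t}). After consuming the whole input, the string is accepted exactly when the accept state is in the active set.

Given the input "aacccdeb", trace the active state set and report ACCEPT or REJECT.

start: ε-closure({0}) = {0,1,2,3,4,6,7,8,10}
'a' @ 1: {}  — state set empty
rest 'acccdeb' ignored (set empty)
end set {} — state 1 not in

Answer: REJECT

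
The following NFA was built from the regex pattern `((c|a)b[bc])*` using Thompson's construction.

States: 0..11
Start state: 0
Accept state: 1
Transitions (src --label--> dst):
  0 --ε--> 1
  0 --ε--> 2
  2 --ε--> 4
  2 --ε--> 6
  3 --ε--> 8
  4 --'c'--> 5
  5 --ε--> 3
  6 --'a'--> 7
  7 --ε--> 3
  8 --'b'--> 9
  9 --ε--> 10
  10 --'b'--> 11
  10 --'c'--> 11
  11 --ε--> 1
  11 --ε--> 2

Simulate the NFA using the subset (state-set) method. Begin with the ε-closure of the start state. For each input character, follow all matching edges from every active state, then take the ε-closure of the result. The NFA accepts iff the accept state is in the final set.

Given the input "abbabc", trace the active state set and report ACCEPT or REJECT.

Answer: ACCEPT

Steps:
start: ε-closure({0}) = {0,1,2,4,6}
'a' @ 1: {3,7,8}
'b' @ 2: {9,10}
'b' @ 3: {1,2,4,6,11}  [accepting]
'a' @ 4: {3,7,8}
'b' @ 5: {9,10}
'c' @ 6: {1,2,4,6,11}  [accepting]
final: {1,2,4,6,11}; accept 1 in set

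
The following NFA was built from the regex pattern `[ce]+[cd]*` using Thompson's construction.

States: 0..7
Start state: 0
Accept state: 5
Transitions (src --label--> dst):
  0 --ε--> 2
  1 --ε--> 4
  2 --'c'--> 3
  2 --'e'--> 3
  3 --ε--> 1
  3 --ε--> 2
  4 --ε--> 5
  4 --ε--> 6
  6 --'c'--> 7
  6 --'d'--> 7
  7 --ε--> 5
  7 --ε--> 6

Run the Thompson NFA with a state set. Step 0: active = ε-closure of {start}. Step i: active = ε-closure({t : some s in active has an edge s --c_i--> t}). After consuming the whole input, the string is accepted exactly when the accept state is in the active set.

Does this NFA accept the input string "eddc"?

start: ε-closure({0}) = {0,2}
'e' @ 1: {1,2,3,4,5,6}  [accepting]
'd' @ 2: {5,6,7}  [accepting]
'd' @ 3: {5,6,7}  [accepting]
'c' @ 4: {5,6,7}  [accepting]
end set {5,6,7} — state 5 in

Answer: ACCEPT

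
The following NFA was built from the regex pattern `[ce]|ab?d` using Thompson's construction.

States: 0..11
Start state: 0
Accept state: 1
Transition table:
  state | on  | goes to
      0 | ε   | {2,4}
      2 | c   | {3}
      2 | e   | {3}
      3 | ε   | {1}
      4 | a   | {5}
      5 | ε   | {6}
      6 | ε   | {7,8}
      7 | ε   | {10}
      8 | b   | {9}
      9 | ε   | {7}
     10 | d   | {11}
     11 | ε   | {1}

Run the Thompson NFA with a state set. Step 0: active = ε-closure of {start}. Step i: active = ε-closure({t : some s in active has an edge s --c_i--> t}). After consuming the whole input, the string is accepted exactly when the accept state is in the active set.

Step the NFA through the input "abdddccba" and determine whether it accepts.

initial (ε-close {0}): {0,2,4}
'a' @ 1: {5,6,7,8,10}
'b' @ 2: {7,9,10}
'd' @ 3: {1,11}  ✓accept
'd' @ 4: {}  — dead — no transitions
rest 'dccba' ignored (set empty)
after full input: {}  (accept=1 not in)

Answer: REJECT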